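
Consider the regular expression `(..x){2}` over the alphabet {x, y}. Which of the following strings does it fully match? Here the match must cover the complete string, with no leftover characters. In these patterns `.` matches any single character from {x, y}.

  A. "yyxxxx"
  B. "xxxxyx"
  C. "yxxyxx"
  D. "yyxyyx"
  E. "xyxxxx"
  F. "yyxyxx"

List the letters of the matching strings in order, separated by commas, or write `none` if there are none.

A, B, C, D, E, F

A → match
B → match
C → match
D → match
E → match
F → match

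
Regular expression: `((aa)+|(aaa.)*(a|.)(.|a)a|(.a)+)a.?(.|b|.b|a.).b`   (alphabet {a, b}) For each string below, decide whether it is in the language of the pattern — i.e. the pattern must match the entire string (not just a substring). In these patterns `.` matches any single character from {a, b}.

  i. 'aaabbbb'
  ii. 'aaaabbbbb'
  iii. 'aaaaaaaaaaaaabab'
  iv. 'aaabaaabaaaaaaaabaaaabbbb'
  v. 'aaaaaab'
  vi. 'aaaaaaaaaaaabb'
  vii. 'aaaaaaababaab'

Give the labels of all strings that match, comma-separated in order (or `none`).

i, ii, iii, iv, v, vi

i → match
ii → match
iii → match
iv → match
v → match
vi → match
vii → no match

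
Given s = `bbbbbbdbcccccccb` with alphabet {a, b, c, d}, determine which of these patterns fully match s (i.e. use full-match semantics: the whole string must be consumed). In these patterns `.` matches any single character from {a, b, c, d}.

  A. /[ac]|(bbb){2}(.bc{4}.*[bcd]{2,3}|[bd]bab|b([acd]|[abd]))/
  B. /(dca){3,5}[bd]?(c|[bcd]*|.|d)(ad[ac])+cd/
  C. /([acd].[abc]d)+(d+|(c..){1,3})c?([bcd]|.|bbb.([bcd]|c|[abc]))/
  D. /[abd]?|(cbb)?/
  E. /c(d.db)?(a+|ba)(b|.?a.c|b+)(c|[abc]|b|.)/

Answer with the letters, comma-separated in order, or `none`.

A → match
B → no match — must start with `dca`
C → no match
D → no match
E → no match — must start with `c`

A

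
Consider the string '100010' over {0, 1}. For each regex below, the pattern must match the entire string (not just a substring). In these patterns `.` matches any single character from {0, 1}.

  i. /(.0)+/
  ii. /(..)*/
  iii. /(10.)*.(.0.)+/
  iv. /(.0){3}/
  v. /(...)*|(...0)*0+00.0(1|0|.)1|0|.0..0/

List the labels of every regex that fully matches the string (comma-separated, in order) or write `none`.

i, ii, iv, v

i → match
ii → match
iii → no match
iv → match
v → match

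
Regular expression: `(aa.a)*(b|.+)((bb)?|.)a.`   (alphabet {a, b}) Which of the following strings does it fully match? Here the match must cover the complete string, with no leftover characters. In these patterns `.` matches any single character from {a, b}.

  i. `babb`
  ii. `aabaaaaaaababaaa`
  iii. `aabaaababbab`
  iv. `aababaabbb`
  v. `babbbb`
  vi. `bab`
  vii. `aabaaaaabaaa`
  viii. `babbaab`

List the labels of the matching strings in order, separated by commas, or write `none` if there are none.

ii, iii, vi, vii, viii

i → no match
ii → match
iii → match
iv → no match
v → no match
vi → match
vii → match
viii → match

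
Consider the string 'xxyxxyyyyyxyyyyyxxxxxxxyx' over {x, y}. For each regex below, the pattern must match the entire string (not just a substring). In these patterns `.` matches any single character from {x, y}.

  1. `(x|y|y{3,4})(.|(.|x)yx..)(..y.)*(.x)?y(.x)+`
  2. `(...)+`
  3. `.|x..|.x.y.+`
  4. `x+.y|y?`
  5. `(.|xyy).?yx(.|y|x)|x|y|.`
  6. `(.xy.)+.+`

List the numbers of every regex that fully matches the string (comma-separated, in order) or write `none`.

1, 6

1 → match
2 → no match
3 → no match
4 → no match
5 → no match
6 → match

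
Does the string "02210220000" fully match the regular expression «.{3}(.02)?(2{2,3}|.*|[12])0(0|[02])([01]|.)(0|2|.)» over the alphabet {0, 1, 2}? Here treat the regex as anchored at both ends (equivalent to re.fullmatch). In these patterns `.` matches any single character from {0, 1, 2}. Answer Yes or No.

Yes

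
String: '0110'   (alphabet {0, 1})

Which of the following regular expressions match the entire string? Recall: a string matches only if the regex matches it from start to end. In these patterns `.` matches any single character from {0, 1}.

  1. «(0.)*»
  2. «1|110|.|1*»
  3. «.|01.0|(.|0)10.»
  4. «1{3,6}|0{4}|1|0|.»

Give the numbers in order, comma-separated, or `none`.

3

1 → no match
2 → no match
3 → match
4 → no match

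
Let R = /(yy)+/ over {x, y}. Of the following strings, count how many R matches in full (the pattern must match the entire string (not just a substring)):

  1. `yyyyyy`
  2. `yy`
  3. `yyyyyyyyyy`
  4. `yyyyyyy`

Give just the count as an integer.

3

1. `yyyyyy` → match
2. `yy` → match
3. `yyyyyyyyyy` → match
4. `yyyyyyy` → no match
Total matched: 3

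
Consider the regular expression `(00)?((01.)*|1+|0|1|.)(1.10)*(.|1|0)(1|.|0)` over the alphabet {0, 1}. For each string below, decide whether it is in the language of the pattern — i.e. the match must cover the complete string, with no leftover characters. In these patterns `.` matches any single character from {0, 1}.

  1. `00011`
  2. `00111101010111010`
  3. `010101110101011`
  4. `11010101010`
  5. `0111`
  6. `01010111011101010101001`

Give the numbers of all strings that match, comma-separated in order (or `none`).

1, 2, 3, 4, 6

1 → match
2 → match
3 → match
4 → match
5 → no match
6 → match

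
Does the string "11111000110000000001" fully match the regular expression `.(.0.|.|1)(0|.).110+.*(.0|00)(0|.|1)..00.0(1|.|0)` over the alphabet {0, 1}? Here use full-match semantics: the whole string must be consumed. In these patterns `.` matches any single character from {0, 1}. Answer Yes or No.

No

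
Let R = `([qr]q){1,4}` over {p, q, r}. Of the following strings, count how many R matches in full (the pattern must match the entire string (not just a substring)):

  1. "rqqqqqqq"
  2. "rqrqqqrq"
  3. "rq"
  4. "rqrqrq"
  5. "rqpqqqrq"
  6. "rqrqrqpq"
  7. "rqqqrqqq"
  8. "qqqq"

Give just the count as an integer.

1 → match
2 → match
3 → match
4 → match
5 → no match
6 → no match
7 → match
8 → match
Total matched: 6

6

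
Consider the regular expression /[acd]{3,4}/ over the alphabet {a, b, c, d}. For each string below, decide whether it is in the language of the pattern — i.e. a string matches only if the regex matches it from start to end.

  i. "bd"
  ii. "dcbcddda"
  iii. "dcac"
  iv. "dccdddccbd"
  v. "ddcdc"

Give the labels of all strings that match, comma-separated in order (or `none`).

i → no match
ii → no match
iii → match
iv → no match
v → no match

iii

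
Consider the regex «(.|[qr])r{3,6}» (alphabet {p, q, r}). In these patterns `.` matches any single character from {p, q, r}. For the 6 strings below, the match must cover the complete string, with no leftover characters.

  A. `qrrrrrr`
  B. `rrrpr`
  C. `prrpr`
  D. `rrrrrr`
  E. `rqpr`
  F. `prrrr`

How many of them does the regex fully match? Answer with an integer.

3

A → match
B → no match
C → no match
D → match
E → no match
F → match
Total matched: 3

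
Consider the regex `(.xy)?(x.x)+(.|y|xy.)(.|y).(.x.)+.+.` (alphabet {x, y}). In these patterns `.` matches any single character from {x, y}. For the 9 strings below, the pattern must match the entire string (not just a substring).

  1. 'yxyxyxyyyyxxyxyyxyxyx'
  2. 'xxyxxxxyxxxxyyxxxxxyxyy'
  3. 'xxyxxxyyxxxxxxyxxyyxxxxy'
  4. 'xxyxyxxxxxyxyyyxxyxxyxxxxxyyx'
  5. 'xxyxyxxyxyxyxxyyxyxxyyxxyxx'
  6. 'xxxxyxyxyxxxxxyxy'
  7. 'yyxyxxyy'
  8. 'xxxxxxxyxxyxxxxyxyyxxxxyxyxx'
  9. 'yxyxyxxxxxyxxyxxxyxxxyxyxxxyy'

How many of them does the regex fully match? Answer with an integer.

8

1 → match
2 → match
3 → match
4 → match
5 → match
6 → match
7 → no match
8 → match
9 → match
Total matched: 8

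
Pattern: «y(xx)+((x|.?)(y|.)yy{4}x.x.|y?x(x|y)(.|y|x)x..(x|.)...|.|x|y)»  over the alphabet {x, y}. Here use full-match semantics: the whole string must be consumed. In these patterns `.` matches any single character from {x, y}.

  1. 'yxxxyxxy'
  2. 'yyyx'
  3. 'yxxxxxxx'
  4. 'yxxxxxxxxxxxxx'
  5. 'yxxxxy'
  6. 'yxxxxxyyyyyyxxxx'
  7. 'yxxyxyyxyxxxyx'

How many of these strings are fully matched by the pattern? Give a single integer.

1. 'yxxxyxxy' → no match
2. 'yyyx' → no match — must start with 'yxx'
3. 'yxxxxxxx' → match
4 → match
5. 'yxxxxy' → match
6 → match
7 → match
Total matched: 5

5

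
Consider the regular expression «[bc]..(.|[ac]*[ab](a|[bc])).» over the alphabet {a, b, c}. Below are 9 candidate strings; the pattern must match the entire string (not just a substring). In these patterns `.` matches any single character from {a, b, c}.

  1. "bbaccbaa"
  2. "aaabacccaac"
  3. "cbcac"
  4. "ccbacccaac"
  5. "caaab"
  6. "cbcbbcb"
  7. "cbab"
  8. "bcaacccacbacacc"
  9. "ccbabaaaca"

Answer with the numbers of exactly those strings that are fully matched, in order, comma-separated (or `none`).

1 → match
2 → no match
3 → match
4 → match
5 → match
6 → no match
7 → no match
8 → no match
9 → no match

1, 3, 4, 5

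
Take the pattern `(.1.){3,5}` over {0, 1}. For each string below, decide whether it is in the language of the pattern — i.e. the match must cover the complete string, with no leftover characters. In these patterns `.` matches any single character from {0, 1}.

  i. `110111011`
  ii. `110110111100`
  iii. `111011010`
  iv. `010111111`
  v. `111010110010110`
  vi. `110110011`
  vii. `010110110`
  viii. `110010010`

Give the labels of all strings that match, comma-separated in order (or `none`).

i, iii, iv, v, vi, vii, viii

i. `110111011` → match
ii. `110110111100` → no match
iii. `111011010` → match
iv. `010111111` → match
v → match
vi. `110110011` → match
vii. `010110110` → match
viii. `110010010` → match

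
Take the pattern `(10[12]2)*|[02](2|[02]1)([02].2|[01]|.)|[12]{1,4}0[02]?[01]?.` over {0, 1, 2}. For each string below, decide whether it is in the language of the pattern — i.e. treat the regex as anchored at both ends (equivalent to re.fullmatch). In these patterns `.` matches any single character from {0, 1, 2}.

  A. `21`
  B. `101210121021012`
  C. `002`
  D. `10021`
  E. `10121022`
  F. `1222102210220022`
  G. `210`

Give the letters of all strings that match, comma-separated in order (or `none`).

A → no match
B → no match
C → no match
D → no match
E → match
F → no match
G → no match

E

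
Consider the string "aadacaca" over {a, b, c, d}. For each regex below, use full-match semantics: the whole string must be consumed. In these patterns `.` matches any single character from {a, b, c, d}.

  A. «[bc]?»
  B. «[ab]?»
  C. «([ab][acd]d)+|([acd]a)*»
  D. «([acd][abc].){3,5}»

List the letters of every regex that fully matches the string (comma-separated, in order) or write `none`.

C

A → no match
B → no match
C → match
D → no match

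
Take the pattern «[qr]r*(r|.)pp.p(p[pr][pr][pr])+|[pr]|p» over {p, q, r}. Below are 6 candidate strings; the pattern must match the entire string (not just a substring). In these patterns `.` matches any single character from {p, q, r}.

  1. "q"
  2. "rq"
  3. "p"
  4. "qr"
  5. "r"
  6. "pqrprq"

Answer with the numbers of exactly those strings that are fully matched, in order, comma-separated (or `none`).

3, 5

1 → no match
2 → no match
3 → match
4 → no match
5 → match
6 → no match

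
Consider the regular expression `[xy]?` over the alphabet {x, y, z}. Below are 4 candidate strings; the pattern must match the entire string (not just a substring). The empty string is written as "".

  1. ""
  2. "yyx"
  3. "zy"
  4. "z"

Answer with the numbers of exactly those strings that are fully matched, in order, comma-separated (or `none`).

1

1 → match
2 → no match
3 → no match
4 → no match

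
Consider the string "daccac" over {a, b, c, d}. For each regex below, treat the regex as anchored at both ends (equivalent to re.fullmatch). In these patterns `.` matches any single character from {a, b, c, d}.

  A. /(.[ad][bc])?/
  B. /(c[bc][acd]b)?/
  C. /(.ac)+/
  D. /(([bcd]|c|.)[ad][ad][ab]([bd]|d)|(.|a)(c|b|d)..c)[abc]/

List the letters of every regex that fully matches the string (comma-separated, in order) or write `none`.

A → no match
B → no match
C → match
D → no match

C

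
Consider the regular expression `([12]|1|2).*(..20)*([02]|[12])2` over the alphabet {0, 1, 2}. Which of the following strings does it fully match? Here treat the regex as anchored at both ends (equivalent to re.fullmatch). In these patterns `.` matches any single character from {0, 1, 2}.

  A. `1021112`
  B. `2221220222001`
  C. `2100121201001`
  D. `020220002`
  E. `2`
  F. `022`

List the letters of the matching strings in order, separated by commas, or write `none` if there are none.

A. `1021112` → match
B → no match — must end with `2`
C → no match — must end with `2`
D. `020220002` → no match
E. `2` → no match
F. `022` → no match

A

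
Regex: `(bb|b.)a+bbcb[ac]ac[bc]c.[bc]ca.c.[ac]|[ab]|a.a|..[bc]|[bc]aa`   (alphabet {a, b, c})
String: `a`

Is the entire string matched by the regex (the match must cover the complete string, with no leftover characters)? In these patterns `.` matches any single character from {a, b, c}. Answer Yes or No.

Yes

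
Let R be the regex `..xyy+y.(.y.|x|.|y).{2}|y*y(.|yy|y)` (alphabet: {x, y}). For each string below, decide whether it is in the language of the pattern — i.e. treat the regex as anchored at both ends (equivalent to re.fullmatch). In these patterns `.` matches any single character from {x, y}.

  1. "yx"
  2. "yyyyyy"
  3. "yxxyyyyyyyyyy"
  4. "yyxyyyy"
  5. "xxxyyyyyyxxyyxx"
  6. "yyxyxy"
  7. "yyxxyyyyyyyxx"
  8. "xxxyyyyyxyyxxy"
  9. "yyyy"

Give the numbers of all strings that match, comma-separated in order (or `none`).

1, 2, 3, 5, 8, 9

1 → match
2 → match
3 → match
4 → no match
5 → match
6 → no match
7 → no match
8 → match
9 → match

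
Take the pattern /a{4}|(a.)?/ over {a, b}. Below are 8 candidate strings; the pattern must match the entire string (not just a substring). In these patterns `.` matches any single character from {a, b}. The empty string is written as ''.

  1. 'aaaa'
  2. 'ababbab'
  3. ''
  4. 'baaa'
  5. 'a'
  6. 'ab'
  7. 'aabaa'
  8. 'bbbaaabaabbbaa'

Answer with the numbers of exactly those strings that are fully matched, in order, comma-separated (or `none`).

1, 3, 6

1 → match
2 → no match
3 → match
4 → no match
5 → no match
6 → match
7 → no match
8 → no match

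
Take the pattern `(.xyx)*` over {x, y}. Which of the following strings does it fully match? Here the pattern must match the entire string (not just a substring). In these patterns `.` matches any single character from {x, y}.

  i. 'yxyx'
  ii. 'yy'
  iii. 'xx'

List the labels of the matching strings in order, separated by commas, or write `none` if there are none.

i. 'yxyx' → match
ii. 'yy' → no match
iii. 'xx' → no match

i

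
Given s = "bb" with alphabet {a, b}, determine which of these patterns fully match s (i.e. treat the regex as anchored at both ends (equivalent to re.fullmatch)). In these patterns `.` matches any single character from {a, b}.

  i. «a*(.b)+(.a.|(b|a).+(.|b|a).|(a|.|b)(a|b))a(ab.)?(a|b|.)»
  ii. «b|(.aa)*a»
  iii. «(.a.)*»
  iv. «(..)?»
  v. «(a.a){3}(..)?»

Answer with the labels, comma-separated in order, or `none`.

i → no match
ii → no match
iii → no match
iv → match
v → no match — must start with "a"

iv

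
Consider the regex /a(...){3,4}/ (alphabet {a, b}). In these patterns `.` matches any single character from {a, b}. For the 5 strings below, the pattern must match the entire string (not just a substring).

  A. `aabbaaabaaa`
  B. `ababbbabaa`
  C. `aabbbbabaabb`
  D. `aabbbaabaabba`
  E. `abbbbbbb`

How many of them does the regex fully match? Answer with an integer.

A → no match
B → match
C → no match
D → match
E → no match
Total matched: 2

2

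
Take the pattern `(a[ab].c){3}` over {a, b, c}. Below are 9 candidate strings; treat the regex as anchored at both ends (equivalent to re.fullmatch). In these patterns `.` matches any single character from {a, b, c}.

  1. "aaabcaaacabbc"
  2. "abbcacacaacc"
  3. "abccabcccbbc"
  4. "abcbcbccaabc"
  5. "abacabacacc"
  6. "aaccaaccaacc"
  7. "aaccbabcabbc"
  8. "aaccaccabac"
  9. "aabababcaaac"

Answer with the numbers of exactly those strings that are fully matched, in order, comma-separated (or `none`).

6

1 → no match
2. "abbcacacaacc" → no match
3. "abccabcccbbc" → no match
4. "abcbcbccaabc" → no match
5. "abacabacacc" → no match
6. "aaccaaccaacc" → match
7. "aaccbabcabbc" → no match
8. "aaccaccabac" → no match
9. "aabababcaaac" → no match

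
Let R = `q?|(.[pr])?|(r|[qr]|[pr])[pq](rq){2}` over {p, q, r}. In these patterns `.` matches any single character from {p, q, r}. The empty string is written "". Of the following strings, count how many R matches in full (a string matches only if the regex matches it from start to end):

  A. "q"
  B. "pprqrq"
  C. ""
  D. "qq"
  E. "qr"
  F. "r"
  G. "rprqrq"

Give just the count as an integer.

5

A. "q" → match
B. "pprqrq" → match
C. "" → match
D. "qq" → no match
E. "qr" → match
F. "r" → no match
G. "rprqrq" → match
Total matched: 5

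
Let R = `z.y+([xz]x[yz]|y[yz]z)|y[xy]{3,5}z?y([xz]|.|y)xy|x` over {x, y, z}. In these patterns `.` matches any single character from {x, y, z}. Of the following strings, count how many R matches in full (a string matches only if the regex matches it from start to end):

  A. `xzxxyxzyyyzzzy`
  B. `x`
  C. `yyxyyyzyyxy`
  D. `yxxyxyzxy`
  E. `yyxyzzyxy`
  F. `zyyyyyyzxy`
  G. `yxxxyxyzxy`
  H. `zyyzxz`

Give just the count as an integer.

A → no match
B → match
C → match
D → match
E → no match
F → match
G → match
H → match
Total matched: 6

6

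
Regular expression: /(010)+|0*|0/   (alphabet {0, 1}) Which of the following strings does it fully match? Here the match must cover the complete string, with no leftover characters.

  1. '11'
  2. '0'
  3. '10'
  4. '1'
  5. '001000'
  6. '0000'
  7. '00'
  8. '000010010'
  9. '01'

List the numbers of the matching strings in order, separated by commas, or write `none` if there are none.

2, 6, 7

1 → no match
2 → match
3 → no match
4 → no match
5 → no match
6 → match
7 → match
8 → no match
9 → no match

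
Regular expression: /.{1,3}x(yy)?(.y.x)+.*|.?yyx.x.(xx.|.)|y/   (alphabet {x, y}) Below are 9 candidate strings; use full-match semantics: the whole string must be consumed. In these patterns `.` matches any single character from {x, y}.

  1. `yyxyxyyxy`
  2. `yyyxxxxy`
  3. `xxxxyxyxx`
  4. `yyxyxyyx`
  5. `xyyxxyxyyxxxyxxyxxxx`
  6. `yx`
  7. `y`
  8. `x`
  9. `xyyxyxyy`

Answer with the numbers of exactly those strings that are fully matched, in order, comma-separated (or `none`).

1 → no match
2 → match
3 → no match
4 → no match
5 → no match
6 → no match
7 → match
8 → no match
9 → match

2, 7, 9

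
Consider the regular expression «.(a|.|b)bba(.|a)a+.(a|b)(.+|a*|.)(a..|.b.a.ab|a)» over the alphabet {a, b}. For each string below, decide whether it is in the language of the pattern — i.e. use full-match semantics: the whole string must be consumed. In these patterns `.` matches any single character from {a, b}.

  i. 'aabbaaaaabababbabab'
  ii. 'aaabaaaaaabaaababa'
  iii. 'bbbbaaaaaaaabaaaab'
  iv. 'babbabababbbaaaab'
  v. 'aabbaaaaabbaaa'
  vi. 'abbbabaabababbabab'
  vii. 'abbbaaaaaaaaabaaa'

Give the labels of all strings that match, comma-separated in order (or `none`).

i → match
ii → no match
iii → match
iv → match
v → match
vi → match
vii → match

i, iii, iv, v, vi, vii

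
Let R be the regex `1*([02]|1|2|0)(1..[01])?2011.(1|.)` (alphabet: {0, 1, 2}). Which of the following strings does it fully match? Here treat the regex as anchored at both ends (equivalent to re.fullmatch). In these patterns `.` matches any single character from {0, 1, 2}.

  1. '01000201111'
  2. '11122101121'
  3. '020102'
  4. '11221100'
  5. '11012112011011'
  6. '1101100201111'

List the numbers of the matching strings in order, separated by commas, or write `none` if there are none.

1, 6

1 → match
2 → no match
3 → no match
4 → no match
5 → no match
6 → match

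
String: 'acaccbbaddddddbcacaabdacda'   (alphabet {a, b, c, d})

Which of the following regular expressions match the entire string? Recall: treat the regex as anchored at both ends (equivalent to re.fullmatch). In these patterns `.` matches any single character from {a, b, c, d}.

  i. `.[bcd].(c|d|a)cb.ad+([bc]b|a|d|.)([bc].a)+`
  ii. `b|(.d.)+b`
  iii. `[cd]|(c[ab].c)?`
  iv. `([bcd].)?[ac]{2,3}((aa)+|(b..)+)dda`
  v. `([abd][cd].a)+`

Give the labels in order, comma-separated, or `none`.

i → match
ii → no match — must end with 'b'
iii → no match
iv → no match — must end with 'dda'
v → no match

i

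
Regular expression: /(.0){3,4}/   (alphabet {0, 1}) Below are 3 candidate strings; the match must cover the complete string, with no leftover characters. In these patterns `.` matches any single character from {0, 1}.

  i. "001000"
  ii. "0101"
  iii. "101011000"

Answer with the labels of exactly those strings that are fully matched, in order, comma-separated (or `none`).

i

i → match
ii → no match — must end with "0"
iii → no match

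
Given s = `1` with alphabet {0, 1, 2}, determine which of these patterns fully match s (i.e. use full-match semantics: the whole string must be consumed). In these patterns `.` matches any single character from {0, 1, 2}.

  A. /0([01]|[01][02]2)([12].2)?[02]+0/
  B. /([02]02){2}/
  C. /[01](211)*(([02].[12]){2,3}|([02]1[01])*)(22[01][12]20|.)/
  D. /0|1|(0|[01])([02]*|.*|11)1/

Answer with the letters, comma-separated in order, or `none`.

A → no match — must start with `0`
B → no match — must end with `02`
C → no match
D → match

D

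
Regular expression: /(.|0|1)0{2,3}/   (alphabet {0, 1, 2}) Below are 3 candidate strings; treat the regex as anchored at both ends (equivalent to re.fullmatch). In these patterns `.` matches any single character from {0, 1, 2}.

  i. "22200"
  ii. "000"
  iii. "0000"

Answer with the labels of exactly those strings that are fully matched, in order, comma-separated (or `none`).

i → no match
ii → match
iii → match

ii, iii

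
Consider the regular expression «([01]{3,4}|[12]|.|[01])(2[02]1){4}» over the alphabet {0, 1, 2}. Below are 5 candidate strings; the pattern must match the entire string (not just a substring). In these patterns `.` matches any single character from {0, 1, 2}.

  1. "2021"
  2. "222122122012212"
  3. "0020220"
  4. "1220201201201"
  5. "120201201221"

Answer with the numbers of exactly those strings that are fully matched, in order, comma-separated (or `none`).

1 → no match
2 → no match — must end with "1"
3 → no match — must end with "1"
4 → no match
5 → no match

none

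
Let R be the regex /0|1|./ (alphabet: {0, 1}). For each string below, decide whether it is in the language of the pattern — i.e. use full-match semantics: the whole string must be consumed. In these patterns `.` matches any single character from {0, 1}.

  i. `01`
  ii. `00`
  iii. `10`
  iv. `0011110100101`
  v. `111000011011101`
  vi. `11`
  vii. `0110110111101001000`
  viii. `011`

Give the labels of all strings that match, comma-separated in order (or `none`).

none

i. `01` → no match
ii. `00` → no match
iii. `10` → no match
iv → no match
v → no match
vi. `11` → no match
vii → no match
viii. `011` → no match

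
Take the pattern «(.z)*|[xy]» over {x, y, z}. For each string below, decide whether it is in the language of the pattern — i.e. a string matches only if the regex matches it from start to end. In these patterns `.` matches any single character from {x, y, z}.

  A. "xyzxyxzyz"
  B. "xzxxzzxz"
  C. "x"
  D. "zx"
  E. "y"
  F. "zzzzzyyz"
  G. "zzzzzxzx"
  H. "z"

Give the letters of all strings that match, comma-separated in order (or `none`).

C, E

A → no match
B → no match
C → match
D → no match
E → match
F → no match
G → no match
H → no match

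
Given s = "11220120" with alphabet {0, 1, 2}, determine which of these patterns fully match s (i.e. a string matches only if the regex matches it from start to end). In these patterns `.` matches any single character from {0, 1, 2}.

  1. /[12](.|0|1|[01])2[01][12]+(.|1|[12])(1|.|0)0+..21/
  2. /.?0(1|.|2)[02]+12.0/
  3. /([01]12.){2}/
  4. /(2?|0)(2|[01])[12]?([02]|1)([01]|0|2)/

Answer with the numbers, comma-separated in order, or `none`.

1 → no match — must end with "21"
2 → no match
3 → match
4 → no match

3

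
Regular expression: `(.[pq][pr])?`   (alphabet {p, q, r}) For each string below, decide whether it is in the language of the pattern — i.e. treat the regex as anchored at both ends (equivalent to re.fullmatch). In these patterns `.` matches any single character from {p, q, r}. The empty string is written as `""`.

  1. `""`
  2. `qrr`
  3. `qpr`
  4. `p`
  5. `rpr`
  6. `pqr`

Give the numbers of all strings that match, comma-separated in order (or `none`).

1. `""` → match
2. `qrr` → no match
3. `qpr` → match
4. `p` → no match
5. `rpr` → match
6. `pqr` → match

1, 3, 5, 6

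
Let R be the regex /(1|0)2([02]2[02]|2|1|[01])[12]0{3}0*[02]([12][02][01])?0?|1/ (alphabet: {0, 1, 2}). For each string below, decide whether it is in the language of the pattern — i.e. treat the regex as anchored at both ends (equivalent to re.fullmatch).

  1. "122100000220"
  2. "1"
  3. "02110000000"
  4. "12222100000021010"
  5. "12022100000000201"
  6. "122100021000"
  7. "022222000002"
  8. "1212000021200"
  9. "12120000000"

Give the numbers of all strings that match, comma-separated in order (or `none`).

1, 2, 3, 4, 5, 6, 7, 8, 9

1 → match
2 → match
3 → match
4 → match
5 → match
6 → match
7 → match
8 → match
9 → match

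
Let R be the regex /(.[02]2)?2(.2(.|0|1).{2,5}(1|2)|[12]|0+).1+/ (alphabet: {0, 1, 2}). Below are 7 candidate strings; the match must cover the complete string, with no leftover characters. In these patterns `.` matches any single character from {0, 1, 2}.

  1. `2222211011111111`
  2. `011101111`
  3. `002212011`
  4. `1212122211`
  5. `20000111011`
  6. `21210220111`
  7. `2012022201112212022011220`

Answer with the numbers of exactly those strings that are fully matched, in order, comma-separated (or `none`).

1, 6

1 → match
2 → no match
3 → no match
4 → no match
5 → no match
6 → match
7 → no match — must end with `1`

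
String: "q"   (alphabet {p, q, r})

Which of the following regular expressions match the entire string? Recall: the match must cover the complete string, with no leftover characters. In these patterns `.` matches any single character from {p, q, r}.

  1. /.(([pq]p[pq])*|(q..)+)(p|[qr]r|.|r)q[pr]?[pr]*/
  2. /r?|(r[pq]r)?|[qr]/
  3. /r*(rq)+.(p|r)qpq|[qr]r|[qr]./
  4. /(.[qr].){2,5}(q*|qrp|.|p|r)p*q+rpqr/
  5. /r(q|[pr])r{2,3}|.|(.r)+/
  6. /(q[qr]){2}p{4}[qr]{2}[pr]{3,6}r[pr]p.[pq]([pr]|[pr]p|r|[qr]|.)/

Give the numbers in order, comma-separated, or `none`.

1 → no match
2 → match
3 → no match
4 → no match — must end with "qrpqr"
5 → match
6 → no match

2, 5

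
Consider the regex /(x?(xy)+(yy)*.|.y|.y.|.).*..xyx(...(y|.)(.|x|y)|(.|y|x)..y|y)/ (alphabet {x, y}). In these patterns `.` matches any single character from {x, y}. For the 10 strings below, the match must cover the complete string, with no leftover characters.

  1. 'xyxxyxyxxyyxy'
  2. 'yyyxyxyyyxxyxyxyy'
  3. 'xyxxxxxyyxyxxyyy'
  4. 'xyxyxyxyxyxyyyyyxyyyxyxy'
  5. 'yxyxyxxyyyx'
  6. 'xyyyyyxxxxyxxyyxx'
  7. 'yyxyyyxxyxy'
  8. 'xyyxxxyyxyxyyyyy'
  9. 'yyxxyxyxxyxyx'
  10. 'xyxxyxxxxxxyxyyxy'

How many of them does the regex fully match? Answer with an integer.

10

1 → match
2 → match
3 → match
4 → match
5. 'yxyxyxxyyyx' → match
6 → match
7. 'yyxyyyxxyxy' → match
8 → match
9 → match
10 → match
Total matched: 10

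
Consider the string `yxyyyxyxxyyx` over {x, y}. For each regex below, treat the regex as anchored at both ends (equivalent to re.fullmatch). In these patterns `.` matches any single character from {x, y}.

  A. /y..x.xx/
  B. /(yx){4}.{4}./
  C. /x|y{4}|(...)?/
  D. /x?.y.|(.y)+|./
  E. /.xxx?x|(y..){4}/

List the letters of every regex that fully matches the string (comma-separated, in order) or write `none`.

E

A → no match — must end with `xx`
B → no match
C → no match
D → no match
E → match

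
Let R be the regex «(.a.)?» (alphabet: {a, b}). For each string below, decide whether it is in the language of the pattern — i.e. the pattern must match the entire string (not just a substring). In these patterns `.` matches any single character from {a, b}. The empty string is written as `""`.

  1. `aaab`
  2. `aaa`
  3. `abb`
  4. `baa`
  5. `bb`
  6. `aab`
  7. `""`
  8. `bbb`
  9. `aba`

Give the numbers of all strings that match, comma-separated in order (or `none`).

1. `aaab` → no match
2. `aaa` → match
3. `abb` → no match
4. `baa` → match
5. `bb` → no match
6. `aab` → match
7. `""` → match
8. `bbb` → no match
9. `aba` → no match

2, 4, 6, 7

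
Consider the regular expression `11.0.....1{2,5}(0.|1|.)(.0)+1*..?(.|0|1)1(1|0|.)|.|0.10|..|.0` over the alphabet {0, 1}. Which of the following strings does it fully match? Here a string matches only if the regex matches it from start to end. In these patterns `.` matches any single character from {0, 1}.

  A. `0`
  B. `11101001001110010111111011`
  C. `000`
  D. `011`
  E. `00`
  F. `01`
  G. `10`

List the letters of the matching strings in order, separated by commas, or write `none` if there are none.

A, E, F, G

A → match
B → no match
C → no match
D → no match
E → match
F → match
G → match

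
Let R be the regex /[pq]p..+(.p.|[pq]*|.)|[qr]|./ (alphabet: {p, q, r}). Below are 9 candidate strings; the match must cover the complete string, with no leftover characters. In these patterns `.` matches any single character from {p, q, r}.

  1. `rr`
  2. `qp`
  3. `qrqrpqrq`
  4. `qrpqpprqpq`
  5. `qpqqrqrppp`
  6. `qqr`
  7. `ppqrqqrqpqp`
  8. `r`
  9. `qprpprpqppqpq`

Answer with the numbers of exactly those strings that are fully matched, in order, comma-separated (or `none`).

5, 7, 8, 9

1 → no match
2 → no match
3 → no match
4 → no match
5 → match
6 → no match
7 → match
8 → match
9 → match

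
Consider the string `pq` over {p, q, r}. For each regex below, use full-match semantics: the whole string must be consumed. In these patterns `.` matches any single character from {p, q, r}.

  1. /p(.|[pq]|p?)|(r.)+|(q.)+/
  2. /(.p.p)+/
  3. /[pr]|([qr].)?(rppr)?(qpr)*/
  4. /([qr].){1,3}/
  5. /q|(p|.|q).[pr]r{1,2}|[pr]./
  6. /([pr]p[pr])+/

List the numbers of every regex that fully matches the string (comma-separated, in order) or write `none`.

1 → match
2 → no match — must end with `p`
3 → no match
4 → no match
5 → match
6 → no match

1, 5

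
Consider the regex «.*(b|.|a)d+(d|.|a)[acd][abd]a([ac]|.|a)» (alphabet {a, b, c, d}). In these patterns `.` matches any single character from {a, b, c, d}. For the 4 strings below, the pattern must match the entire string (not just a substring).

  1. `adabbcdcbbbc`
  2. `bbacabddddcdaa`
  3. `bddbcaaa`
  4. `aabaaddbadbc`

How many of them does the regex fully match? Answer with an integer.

2

1 → no match
2 → match
3 → match
4 → no match
Total matched: 2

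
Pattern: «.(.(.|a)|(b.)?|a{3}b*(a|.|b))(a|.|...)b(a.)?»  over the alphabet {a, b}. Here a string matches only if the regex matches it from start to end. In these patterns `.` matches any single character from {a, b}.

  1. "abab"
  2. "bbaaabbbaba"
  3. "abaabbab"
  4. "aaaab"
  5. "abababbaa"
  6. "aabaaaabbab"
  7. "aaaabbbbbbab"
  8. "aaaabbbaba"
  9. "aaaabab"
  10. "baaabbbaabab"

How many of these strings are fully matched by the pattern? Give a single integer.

1 → no match
2 → no match
3 → no match
4 → match
5 → match
6 → no match
7 → match
8 → no match
9 → match
10 → match
Total matched: 5

5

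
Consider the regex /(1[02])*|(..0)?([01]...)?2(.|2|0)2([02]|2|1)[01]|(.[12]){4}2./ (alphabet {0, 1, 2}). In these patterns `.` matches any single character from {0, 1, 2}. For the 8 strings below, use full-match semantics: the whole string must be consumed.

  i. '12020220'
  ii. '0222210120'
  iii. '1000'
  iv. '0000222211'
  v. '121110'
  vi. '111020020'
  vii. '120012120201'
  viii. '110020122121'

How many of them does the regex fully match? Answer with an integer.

i → match
ii → match
iii → no match
iv → no match
v → no match
vi → no match
vii → match
viii → no match
Total matched: 3

3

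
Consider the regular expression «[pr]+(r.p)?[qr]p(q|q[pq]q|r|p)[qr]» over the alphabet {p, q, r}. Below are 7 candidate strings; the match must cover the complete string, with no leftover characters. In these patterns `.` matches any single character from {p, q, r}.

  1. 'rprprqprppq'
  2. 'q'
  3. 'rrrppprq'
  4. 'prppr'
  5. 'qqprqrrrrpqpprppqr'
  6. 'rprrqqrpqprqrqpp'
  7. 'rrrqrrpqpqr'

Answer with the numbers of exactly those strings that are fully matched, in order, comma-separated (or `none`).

1 → match
2 → no match
3 → no match
4 → match
5 → no match
6 → no match
7 → no match

1, 4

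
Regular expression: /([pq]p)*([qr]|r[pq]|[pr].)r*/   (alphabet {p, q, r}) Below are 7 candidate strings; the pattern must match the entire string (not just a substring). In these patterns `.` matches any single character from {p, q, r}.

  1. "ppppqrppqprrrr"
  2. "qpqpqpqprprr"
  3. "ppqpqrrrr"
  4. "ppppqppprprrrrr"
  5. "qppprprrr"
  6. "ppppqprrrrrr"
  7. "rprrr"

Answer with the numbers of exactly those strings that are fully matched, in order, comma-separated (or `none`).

2, 3, 4, 5, 6, 7

1 → no match
2 → match
3 → match
4 → match
5 → match
6 → match
7 → match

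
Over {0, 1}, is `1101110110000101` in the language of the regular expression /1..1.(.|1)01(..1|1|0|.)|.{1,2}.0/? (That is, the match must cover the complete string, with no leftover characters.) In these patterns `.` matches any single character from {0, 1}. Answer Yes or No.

No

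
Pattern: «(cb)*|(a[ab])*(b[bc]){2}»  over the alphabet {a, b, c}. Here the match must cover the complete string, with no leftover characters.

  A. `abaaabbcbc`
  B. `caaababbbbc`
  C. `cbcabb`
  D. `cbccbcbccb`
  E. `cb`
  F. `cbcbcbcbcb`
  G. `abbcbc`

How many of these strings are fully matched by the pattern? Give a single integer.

A → match
B → no match
C → no match
D → no match
E → match
F → match
G → match
Total matched: 4

4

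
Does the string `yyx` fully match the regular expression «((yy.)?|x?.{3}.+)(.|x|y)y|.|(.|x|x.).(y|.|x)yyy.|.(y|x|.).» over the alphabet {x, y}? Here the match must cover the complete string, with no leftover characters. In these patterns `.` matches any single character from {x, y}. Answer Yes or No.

Yes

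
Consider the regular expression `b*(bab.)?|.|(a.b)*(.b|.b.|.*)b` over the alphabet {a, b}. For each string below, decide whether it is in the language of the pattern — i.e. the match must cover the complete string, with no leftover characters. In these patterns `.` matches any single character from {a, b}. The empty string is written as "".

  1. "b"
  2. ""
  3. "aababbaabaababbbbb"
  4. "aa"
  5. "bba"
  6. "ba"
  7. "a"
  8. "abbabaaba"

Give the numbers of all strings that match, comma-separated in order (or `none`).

1. "b" → match
2. "" → match
3 → match
4. "aa" → no match
5. "bba" → no match
6. "ba" → no match
7. "a" → match
8. "abbabaaba" → no match

1, 2, 3, 7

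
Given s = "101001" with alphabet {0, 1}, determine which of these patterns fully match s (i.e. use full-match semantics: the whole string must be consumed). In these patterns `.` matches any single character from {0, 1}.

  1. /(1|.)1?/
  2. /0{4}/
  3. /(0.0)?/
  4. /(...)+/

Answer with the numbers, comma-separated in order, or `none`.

1 → no match
2 → no match — must start with "0"
3 → no match
4 → match

4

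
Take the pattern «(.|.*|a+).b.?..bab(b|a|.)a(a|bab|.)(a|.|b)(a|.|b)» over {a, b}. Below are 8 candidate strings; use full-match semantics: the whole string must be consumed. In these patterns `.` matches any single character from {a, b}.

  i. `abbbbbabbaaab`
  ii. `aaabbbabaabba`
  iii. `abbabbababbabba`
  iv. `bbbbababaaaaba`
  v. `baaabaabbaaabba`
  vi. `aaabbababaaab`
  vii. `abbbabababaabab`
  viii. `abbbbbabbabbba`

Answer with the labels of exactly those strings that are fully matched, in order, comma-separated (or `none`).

i → match
ii → no match
iii → match
iv → no match
v → no match
vi → no match
vii → match
viii → no match

i, iii, vii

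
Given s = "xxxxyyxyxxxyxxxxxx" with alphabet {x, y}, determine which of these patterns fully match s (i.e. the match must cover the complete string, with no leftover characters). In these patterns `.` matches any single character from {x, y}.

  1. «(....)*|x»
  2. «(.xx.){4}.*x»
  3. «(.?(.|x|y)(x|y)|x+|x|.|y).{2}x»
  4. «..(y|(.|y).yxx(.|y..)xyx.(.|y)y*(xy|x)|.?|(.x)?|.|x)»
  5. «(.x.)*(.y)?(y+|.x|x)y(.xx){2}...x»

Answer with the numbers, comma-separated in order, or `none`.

5

1 → no match
2 → no match
3 → no match
4 → no match
5 → match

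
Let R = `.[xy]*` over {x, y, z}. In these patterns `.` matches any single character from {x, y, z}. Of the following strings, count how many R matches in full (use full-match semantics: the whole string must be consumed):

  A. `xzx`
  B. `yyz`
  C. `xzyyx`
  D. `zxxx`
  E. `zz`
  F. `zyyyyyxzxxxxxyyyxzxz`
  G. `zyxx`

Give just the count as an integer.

2

A. `xzx` → no match
B. `yyz` → no match
C. `xzyyx` → no match
D. `zxxx` → match
E. `zz` → no match
F → no match
G. `zyxx` → match
Total matched: 2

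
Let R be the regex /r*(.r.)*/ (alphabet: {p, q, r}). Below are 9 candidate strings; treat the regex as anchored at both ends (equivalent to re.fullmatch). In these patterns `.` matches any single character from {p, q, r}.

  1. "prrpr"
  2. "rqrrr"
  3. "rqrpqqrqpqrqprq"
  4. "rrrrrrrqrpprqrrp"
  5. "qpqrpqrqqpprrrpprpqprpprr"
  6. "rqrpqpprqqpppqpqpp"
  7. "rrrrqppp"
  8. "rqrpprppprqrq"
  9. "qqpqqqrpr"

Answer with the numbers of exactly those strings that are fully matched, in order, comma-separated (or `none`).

1 → no match
2 → no match
3 → no match
4 → match
5 → no match
6 → no match
7 → no match
8 → no match
9 → no match

4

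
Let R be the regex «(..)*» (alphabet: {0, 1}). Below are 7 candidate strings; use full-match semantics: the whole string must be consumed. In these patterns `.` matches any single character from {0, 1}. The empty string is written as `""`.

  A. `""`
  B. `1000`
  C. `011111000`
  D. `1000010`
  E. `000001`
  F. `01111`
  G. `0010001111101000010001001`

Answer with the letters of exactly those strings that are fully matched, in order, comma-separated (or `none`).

A, B, E

A → match
B → match
C → no match
D → no match
E → match
F → no match
G → no match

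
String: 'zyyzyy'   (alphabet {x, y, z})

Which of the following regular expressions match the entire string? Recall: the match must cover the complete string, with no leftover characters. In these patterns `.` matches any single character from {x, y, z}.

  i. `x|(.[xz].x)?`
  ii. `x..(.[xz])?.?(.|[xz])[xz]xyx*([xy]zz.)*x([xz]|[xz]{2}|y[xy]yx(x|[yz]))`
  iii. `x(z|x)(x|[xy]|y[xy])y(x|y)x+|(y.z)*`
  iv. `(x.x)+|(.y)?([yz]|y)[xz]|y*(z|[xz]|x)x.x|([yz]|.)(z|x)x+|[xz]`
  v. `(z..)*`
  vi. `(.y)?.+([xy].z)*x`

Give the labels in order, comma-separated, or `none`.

i → no match
ii → no match — must start with 'x'
iii → no match
iv → no match
v → match
vi → no match — must end with 'x'

v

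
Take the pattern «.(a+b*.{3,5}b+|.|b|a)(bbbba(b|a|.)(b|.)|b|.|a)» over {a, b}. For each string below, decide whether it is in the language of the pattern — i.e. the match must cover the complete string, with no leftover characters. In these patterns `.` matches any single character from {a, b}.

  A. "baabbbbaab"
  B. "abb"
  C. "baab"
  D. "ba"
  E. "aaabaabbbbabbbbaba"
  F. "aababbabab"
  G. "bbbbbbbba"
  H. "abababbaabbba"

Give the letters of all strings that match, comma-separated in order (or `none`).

A. "baabbbbaab" → no match
B. "abb" → match
C. "baab" → no match
D. "ba" → no match
E → no match
F. "aababbabab" → no match
G. "bbbbbbbba" → no match
H → no match

B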